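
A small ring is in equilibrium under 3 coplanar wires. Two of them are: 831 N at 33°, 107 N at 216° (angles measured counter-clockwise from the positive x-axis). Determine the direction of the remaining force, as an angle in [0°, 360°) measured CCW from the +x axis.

θ ≈ 213°

Sum the known components: ΣF_x = 610.4 N, ΣF_y = 389.7 N.
For equilibrium the remaining force must supply (−ΣF_x, −ΣF_y) = (-610.4, -389.7) N.
Magnitude = √((-610.4)² + (-389.7)²) = 724.2 N; direction = atan2(-389.7, -610.4) = 212.6°.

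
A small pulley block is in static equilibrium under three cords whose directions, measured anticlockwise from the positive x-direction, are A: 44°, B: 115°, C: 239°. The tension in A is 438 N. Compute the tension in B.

T_B ≈ 137 N

Resolve: ΣF_x = 438 cos 44° + T_B cos 115° + T_C cos 239° = 0.
        ΣF_y = 438 sin 44° + T_B sin 115° + T_C sin 239° = 0.
The known terms sum to (315.1, 304.3) N, so -0.4226 T_B − 0.5150 T_C = -315.1 and 0.9063 T_B − 0.8572 T_C = -304.3.
Solving simultaneously: T_B = 136.7 N, T_C = 499.5 N.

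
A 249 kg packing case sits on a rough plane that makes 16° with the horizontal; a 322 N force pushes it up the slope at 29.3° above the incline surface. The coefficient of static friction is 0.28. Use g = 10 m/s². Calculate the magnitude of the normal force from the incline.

Axes along / perpendicular to the incline. W sin 16° = 686.3 N down-slope; W cos 16° = 2394 N into the surface.
Perpendicular: N = W cos 16° − P sin 29.3° = 2394 − 157.6 = 2236 N.
Along incline: P cos 29.3° + f = W sin 16° (friction acts up-slope) → f = 686.3 − 280.8 = 405.5 N.
|f| = 405.5 N ≤ μN = 626.1 N, so the packing case is indeed static.

N ≈ 2240 N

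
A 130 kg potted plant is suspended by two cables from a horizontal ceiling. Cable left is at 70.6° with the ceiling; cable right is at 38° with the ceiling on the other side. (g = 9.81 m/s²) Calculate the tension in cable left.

T_left ≈ 1060 N

Weight W = 130 × 9.81 = 1275 N acts straight down.
Horizontal: T_left cos 70.6° = T_right cos 38°  →  T_right = 0.4215 T_left.
Vertical: T_left sin 70.6° + T_right sin 38° = 1275.
Substituting the horizontal relation into the vertical equation gives 1.203 T_left = 1275, so T_left = 1060 N.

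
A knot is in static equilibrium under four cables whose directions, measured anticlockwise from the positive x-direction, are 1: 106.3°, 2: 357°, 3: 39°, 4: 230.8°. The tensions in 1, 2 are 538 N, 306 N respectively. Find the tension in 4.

Resolve: ΣF_x = 538 cos 106.3° + 306 cos 357° + T_3 cos 39° + T_4 cos 230.8° = 0.
        ΣF_y = 538 sin 106.3° + 306 sin 357° + T_3 sin 39° + T_4 sin 230.8° = 0.
The known terms sum to (154.6, 500.4) N, so 0.7771 T_3 − 0.6320 T_4 = -154.6 and 0.6293 T_3 − 0.7749 T_4 = -500.4.
Solving simultaneously: T_3 = 960.7 N, T_4 = 1426 N.

T_4 ≈ 1430 N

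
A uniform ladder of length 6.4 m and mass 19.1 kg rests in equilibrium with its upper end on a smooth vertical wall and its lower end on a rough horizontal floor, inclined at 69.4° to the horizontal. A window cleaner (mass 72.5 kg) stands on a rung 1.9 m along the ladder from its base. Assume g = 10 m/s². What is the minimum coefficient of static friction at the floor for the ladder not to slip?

ΣF_y = 0: N_floor = 19.1×10 + 72.5×10 = 916 N.
Torques about the foot: N_wall · 6.4 sin 69.4° = 19.1×10×3.2 cos 69.4° + 72.5×10×1.9 cos 69.4° → N_wall = 116.8 N.
ΣF_x = 0: f_floor = N_wall = 116.8 N.
μ_min = f_floor / N_floor = 116.8 / 916 = 0.1275.

μ_min ≈ 0.128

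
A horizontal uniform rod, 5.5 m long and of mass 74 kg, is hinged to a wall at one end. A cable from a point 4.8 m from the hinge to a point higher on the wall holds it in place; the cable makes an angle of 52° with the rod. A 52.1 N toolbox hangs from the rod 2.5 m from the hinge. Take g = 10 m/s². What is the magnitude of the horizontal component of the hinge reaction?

H_x ≈ 352 N

Take torques about the hinge: T sin 52° · 4.8 = 74×10×2.75 + 52.1×2.5 = 2165.2 N·m.
So T = 2165.2 / (0.7880 × 4.8) = 572.45 N.
ΣF_x = 0: H_x = T cos 52° = 352.43 N.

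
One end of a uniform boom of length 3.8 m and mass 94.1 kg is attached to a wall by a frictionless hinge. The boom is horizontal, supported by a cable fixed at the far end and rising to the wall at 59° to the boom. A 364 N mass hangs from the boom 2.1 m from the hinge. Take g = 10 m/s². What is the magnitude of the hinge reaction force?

|H| ≈ 751 N

Take torques about the hinge: T sin 59° · 3.8 = 94.1×10×1.9 + 364×2.1 = 2552.3 N·m.
So T = 2552.3 / (0.8572 × 3.8) = 783.58 N.
ΣF_x = 0: H_x = T cos 59° = 403.57 N.
ΣF_y = 0: H_y = (94.1×10 + 364) − T sin 59° = 1305 − 671.66 = 633.34 N.
|H| = √(H_x² + H_y²) = √((403.57)² + (633.34)²) = 750.99 N.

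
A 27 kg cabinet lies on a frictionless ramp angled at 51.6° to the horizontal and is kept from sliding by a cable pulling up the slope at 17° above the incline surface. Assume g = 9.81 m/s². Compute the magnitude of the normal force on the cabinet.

N ≈ 101 N

Take axes along and perpendicular to the incline. Weight components: W sin 51.6° = 207.6 N down-slope, W cos 51.6° = 164.5 N into the surface.
Along incline: T cos 17° = W sin 51.6° → T = 217.1 N.
Perpendicular: N = W cos 51.6° − T sin 17° = 101.1 N.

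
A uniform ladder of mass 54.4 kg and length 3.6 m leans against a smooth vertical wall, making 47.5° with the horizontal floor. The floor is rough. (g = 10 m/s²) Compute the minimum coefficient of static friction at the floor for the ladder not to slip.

μ_min ≈ 0.458

ΣF_y = 0: N_floor = 54.4×10 = 544 N.
Torques about the foot: N_wall · 3.6 sin 47.5° = 54.4×10×1.8 cos 47.5° → N_wall = 249.24 N.
ΣF_x = 0: f_floor = N_wall = 249.24 N.
μ_min = f_floor / N_floor = 249.24 / 544 = 0.4582.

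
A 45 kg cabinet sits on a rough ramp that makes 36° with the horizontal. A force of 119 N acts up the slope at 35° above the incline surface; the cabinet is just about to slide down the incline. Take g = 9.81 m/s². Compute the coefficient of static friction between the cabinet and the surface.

On the verge of sliding down the incline, friction is at its maximum μN and acts up the slope.
Perpendicular to incline: N = W cos 36° − P sin 35° = 357.1 − 68.26 = 288.9 N.
Along incline: P cos 35° + μN = W sin 36° → μ = (W sin 36° − P cos 35°) / N = 0.5608.

μ ≈ 0.561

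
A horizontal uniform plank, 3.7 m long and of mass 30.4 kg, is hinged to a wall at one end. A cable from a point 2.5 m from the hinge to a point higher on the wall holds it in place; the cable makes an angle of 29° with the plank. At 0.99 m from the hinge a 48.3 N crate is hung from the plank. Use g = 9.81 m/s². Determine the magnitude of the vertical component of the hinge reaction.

|H_y| ≈ 107 N

Take torques about the hinge: T sin 29° · 2.5 = 30.4×9.81×1.85 + 48.3×0.99 = 599.53 N·m.
So T = 599.53 / (0.4848 × 2.5) = 494.65 N.
ΣF_y = 0: H_y = (30.4×9.81 + 48.3) − T sin 29° = 346.52 − 239.81 = 106.71 N.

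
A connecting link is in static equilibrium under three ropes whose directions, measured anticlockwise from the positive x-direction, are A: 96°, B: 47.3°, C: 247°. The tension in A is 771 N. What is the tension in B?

Resolve: ΣF_x = 771 cos 96° + T_B cos 47.3° + T_C cos 247° = 0.
        ΣF_y = 771 sin 96° + T_B sin 47.3° + T_C sin 247° = 0.
The known terms sum to (-80.59, 766.8) N, so 0.6782 T_B − 0.3907 T_C = 80.59 and 0.7349 T_B − 0.9205 T_C = -766.8.
Solving simultaneously: T_B = 1109 N, T_C = 1718 N.

T_B ≈ 1110 N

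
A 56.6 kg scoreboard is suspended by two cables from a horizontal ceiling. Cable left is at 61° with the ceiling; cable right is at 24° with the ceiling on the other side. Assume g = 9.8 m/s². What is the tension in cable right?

T_right ≈ 270 N

Weight W = 56.6 × 9.8 = 554.7 N acts straight down.
Horizontal: T_left cos 61° = T_right cos 24°  →  T_left = 1.884 T_right.
Vertical: T_left sin 61° + T_right sin 24° = 554.7.
Substituting the horizontal relation into the vertical equation gives 2.055 T_right = 554.7, so T_right = 269.9 N.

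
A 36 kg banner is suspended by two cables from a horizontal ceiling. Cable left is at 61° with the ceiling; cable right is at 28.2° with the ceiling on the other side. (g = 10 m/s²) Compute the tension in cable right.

T_right ≈ 175 N

Weight W = 36 × 10 = 360 N acts straight down.
Horizontal: T_left cos 61° = T_right cos 28.2°  →  T_left = 1.818 T_right.
Vertical: T_left sin 61° + T_right sin 28.2° = 360.
Substituting the horizontal relation into the vertical equation gives 2.062 T_right = 360, so T_right = 174.5 N.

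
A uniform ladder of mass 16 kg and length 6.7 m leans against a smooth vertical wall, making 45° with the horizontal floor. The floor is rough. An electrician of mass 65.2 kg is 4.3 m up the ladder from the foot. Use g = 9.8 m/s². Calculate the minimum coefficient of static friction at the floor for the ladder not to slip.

μ_min ≈ 0.614

ΣF_y = 0: N_floor = 16×9.8 + 65.2×9.8 = 795.76 N.
Torques about the foot: N_wall · 6.7 sin 45° = 16×9.8×3.35 cos 45° + 65.2×9.8×4.3 cos 45° → N_wall = 488.48 N.
ΣF_x = 0: f_floor = N_wall = 488.48 N.
μ_min = f_floor / N_floor = 488.48 / 795.76 = 0.6139.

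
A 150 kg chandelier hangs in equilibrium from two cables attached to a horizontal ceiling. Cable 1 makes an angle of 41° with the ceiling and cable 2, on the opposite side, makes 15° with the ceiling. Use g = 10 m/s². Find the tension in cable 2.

Weight W = 150 × 10 = 1500 N acts straight down.
Horizontal: T_1 cos 41° = T_2 cos 15°  →  T_1 = 1.28 T_2.
Vertical: T_1 sin 41° + T_2 sin 15° = 1500.
Substituting the horizontal relation into the vertical equation gives 1.098 T_2 = 1500, so T_2 = 1366 N.

T_2 ≈ 1370 N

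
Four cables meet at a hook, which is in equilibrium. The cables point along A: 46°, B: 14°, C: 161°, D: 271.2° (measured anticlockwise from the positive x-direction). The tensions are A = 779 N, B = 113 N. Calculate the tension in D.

T_D ≈ 818 N

Resolve: ΣF_x = 779 cos 46° + 113 cos 14° + T_C cos 161° + T_D cos 271.2° = 0.
        ΣF_y = 779 sin 46° + 113 sin 14° + T_C sin 161° + T_D sin 271.2° = 0.
The known terms sum to (650.8, 587.7) N, so -0.9455 T_C + 0.0209 T_D = -650.8 and 0.3256 T_C − 0.9998 T_D = -587.7.
Solving simultaneously: T_C = 706.4 N, T_D = 817.9 N.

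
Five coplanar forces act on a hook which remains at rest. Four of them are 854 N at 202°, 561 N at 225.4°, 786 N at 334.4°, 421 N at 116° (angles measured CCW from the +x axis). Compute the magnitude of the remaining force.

Sum the known components: ΣF_x = -661.4 N, ΣF_y = -680.6 N.
For equilibrium the remaining force must supply (−ΣF_x, −ΣF_y) = (661.4, 680.6) N.
Magnitude = √((661.4)² + (680.6)²) = 949.1 N; direction = atan2(680.6, 661.4) = 45.8°.

F ≈ 949 N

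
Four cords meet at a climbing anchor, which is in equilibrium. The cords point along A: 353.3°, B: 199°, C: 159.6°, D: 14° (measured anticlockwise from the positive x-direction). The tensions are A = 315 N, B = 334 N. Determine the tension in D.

T_D ≈ 243 N

Resolve: ΣF_x = 315 cos 353.3° + 334 cos 199° + T_C cos 159.6° + T_D cos 14° = 0.
        ΣF_y = 315 sin 353.3° + 334 sin 199° + T_C sin 159.6° + T_D sin 14° = 0.
The known terms sum to (-2.954, -145.5) N, so -0.9373 T_C + 0.9703 T_D = 2.954 and 0.3486 T_C + 0.2419 T_D = 145.5.
Solving simultaneously: T_C = 248.6 N, T_D = 243.2 N.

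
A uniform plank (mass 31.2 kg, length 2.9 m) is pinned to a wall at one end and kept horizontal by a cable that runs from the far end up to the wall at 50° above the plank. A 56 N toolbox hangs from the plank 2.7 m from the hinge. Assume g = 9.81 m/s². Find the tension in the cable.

T ≈ 268 N

Take torques about the hinge: T sin 50° · 2.9 = 31.2×9.81×1.45 + 56×2.7 = 595 N·m.
So T = 595 / (0.7660 × 2.9) = 267.84 N.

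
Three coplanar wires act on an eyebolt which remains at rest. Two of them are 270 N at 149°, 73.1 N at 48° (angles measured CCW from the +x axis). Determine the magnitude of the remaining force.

Sum the known components: ΣF_x = -182.5 N, ΣF_y = 193.4 N.
For equilibrium the remaining force must supply (−ΣF_x, −ΣF_y) = (182.5, -193.4) N.
Magnitude = √((182.5)² + (-193.4)²) = 265.9 N; direction = atan2(-193.4, 182.5) = 313.3°.

F ≈ 266 N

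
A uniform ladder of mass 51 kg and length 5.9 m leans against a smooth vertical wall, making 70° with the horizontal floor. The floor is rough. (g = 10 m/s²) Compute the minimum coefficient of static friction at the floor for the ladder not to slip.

μ_min ≈ 0.182

ΣF_y = 0: N_floor = 51×10 = 510 N.
Torques about the foot: N_wall · 5.9 sin 70° = 51×10×2.95 cos 70° → N_wall = 92.812 N.
ΣF_x = 0: f_floor = N_wall = 92.812 N.
μ_min = f_floor / N_floor = 92.812 / 510 = 0.182.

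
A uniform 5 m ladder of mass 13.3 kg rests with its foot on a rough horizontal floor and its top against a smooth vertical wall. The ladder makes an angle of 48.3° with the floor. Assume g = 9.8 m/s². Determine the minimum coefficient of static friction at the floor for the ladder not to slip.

μ_min ≈ 0.445

ΣF_y = 0: N_floor = 13.3×9.8 = 130.34 N.
Torques about the foot: N_wall · 5 sin 48.3° = 13.3×9.8×2.5 cos 48.3° → N_wall = 58.064 N.
ΣF_x = 0: f_floor = N_wall = 58.064 N.
μ_min = f_floor / N_floor = 58.064 / 130.34 = 0.4455.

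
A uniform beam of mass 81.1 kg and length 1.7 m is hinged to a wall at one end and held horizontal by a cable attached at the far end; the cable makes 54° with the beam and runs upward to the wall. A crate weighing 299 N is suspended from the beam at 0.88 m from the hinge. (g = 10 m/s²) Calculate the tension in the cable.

T ≈ 693 N

Take torques about the hinge: T sin 54° · 1.7 = 81.1×10×0.85 + 299×0.88 = 952.47 N·m.
So T = 952.47 / (0.8090 × 1.7) = 692.54 N.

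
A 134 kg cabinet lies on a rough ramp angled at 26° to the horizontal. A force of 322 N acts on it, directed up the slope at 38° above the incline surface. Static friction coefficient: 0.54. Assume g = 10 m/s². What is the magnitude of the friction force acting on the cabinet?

f ≈ 334 N

Axes along / perpendicular to the incline. W sin 26° = 587.4 N down-slope; W cos 26° = 1204 N into the surface.
Perpendicular: N = W cos 26° − P sin 38° = 1204 − 198.2 = 1006 N.
Along incline: P cos 38° + f = W sin 26° (friction acts up-slope) → f = 587.4 − 253.7 = 333.7 N.
|f| = 333.7 N ≤ μN = 543.3 N, so the cabinet is indeed static.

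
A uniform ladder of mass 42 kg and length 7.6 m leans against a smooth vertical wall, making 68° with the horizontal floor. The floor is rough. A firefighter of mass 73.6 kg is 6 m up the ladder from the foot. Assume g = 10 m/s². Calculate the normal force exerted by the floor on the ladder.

ΣF_y = 0: N_floor = 42×10 + 73.6×10 = 1156 N.

N_floor ≈ 1160 N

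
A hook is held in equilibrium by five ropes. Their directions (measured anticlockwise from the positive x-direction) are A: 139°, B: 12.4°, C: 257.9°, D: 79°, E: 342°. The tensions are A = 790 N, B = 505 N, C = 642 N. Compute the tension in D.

T_D ≈ 74.9 N

Resolve: ΣF_x = 790 cos 139° + 505 cos 12.4° + 642 cos 257.9° + T_D cos 79° + T_E cos 342° = 0.
        ΣF_y = 790 sin 139° + 505 sin 12.4° + 642 sin 257.9° + T_D sin 79° + T_E sin 342° = 0.
The known terms sum to (-237.6, -1.009) N, so 0.1908 T_D + 0.9511 T_E = 237.6 and 0.9816 T_D − 0.3090 T_E = 1.009.
Solving simultaneously: T_D = 74.93 N, T_E = 234.8 N.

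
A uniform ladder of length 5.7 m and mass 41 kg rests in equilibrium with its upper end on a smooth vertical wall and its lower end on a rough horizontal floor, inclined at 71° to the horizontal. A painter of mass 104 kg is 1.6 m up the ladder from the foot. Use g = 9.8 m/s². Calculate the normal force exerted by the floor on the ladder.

ΣF_y = 0: N_floor = 41×9.8 + 104×9.8 = 1421 N.

N_floor ≈ 1420 N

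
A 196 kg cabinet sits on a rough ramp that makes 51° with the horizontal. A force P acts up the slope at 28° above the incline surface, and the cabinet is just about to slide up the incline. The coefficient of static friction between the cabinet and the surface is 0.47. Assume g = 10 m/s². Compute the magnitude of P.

P ≈ 1910 N

On the verge of sliding up the incline, friction equals μN and acts down the slope.
Perpendicular: N + P sin 28° = W cos 51° = 1233 N.
Along incline: P cos 28° = W sin 51° + μN  with W sin 51° = 1523 N.
Solving the pair for P and N: P = 1906 N, N = 338.9 N (and f = μN = 159.3 N).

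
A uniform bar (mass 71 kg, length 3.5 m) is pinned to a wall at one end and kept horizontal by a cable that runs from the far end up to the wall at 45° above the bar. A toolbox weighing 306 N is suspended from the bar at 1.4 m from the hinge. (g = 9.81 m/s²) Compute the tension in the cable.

Take torques about the hinge: T sin 45° · 3.5 = 71×9.81×1.75 + 306×1.4 = 1647.3 N·m.
So T = 1647.3 / (0.7071 × 3.5) = 665.61 N.

T ≈ 666 N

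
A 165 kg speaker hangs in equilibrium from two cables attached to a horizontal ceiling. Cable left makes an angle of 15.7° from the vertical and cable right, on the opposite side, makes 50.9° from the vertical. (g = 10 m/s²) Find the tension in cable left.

Angles from the horizontal: cable left is 90° − 15.7° = 74.3°, cable right is 90° − 50.9° = 39.1°.
Weight W = 165 × 10 = 1650 N acts straight down.
Horizontal: T_left cos 74.3° = T_right cos 39.1°  →  T_right = 0.3487 T_left.
Vertical: T_left sin 74.3° + T_right sin 39.1° = 1650.
Substituting the horizontal relation into the vertical equation gives 1.183 T_left = 1650, so T_left = 1395 N.

T_left ≈ 1400 N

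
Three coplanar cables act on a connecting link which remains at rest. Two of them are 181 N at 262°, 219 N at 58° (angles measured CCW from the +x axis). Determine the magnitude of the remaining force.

F ≈ 91.1 N

Sum the known components: ΣF_x = 90.86 N, ΣF_y = 6.484 N.
For equilibrium the remaining force must supply (−ΣF_x, −ΣF_y) = (-90.86, -6.484) N.
Magnitude = √((-90.86)² + (-6.484)²) = 91.09 N; direction = atan2(-6.484, -90.86) = 184.1°.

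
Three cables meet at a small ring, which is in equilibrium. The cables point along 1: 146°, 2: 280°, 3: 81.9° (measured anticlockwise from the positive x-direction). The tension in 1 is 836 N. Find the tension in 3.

Resolve: ΣF_x = 836 cos 146° + T_2 cos 280° + T_3 cos 81.9° = 0.
        ΣF_y = 836 sin 146° + T_2 sin 280° + T_3 sin 81.9° = 0.
The known terms sum to (-693.1, 467.5) N, so 0.1736 T_2 + 0.1409 T_3 = 693.1 and -0.9848 T_2 + 0.9900 T_3 = -467.5.
Solving simultaneously: T_2 = 2421 N, T_3 = 1936 N.

T_3 ≈ 1940 N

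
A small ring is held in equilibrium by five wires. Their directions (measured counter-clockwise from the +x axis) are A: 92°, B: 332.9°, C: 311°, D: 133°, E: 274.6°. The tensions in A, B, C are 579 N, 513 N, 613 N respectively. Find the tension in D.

Resolve: ΣF_x = 579 cos 92° + 513 cos 332.9° + 613 cos 311° + T_D cos 133° + T_E cos 274.6° = 0.
        ΣF_y = 579 sin 92° + 513 sin 332.9° + 613 sin 311° + T_D sin 133° + T_E sin 274.6° = 0.
The known terms sum to (838.6, -117.7) N, so -0.6820 T_D + 0.0802 T_E = -838.6 and 0.7314 T_D − 0.9968 T_E = 117.7.
Solving simultaneously: T_D = 1331 N, T_E = 858.2 N.

T_D ≈ 1330 N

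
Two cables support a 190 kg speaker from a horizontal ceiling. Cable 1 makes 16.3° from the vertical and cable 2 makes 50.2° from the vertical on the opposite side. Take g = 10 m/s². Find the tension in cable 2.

Angles from the horizontal: cable 1 is 90° − 16.3° = 73.7°, cable 2 is 90° − 50.2° = 39.8°.
Weight W = 190 × 10 = 1900 N acts straight down.
Horizontal: T_1 cos 73.7° = T_2 cos 39.8°  →  T_1 = 2.737 T_2.
Vertical: T_1 sin 73.7° + T_2 sin 39.8° = 1900.
Substituting the horizontal relation into the vertical equation gives 3.267 T_2 = 1900, so T_2 = 581.5 N.

T_2 ≈ 581 N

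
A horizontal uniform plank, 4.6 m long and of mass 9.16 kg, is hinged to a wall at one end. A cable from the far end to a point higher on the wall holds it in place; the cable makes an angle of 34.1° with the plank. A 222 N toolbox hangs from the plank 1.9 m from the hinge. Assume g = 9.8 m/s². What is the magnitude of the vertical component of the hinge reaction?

|H_y| ≈ 175 N

Take torques about the hinge: T sin 34.1° · 4.6 = 9.16×9.8×2.3 + 222×1.9 = 628.27 N·m.
So T = 628.27 / (0.5606 × 4.6) = 243.61 N.
ΣF_y = 0: H_y = (9.16×9.8 + 222) − T sin 34.1° = 311.77 − 136.58 = 175.19 N.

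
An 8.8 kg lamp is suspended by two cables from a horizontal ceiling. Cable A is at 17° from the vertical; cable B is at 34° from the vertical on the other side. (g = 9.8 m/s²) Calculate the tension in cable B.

Angles from the horizontal: cable A is 90° − 17° = 73°, cable B is 90° − 34° = 56°.
Weight W = 8.8 × 9.8 = 86.24 N acts straight down.
Horizontal: T_A cos 73° = T_B cos 56°  →  T_A = 1.913 T_B.
Vertical: T_A sin 73° + T_B sin 56° = 86.24.
Substituting the horizontal relation into the vertical equation gives 2.658 T_B = 86.24, so T_B = 32.44 N.

T_B ≈ 32.4 N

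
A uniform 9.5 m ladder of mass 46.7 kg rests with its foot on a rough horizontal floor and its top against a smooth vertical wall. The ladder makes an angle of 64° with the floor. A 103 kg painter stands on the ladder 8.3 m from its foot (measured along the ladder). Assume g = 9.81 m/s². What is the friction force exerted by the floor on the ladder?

f ≈ 542 N

Torques about the foot: N_wall · 9.5 sin 64° = 46.7×9.81×4.75 cos 64° + 103×9.81×8.3 cos 64° → N_wall = 542.29 N.
ΣF_x = 0: f_floor = N_wall = 542.29 N.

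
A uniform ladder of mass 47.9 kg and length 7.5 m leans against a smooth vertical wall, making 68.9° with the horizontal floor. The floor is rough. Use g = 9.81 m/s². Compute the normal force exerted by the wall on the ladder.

Torques about the foot: N_wall · 7.5 sin 68.9° = 47.9×9.81×3.75 cos 68.9° → N_wall = 90.659 N.

N_wall ≈ 90.7 N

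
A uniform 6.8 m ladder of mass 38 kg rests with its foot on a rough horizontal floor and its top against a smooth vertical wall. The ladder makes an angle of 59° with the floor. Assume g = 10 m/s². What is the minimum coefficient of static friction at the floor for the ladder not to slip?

ΣF_y = 0: N_floor = 38×10 = 380 N.
Torques about the foot: N_wall · 6.8 sin 59° = 38×10×3.4 cos 59° → N_wall = 114.16 N.
ΣF_x = 0: f_floor = N_wall = 114.16 N.
μ_min = f_floor / N_floor = 114.16 / 380 = 0.3004.

μ_min ≈ 0.300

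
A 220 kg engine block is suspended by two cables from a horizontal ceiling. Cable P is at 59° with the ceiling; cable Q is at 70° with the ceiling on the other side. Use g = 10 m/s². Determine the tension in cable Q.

T_Q ≈ 1460 N

Weight W = 220 × 10 = 2200 N acts straight down.
Horizontal: T_P cos 59° = T_Q cos 70°  →  T_P = 0.6641 T_Q.
Vertical: T_P sin 59° + T_Q sin 70° = 2200.
Substituting the horizontal relation into the vertical equation gives 1.509 T_Q = 2200, so T_Q = 1458 N.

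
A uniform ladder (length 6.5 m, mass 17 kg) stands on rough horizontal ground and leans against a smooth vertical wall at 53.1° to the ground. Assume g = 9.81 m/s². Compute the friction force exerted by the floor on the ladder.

f ≈ 62.6 N

Torques about the foot: N_wall · 6.5 sin 53.1° = 17×9.81×3.25 cos 53.1° → N_wall = 62.607 N.
ΣF_x = 0: f_floor = N_wall = 62.607 N.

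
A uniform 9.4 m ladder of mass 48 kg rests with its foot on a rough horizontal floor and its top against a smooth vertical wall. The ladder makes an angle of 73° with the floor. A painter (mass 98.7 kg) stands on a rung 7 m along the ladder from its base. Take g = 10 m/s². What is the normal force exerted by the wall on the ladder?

N_wall ≈ 298 N

Torques about the foot: N_wall · 9.4 sin 73° = 48×10×4.7 cos 73° + 98.7×10×7 cos 73° → N_wall = 298.09 N.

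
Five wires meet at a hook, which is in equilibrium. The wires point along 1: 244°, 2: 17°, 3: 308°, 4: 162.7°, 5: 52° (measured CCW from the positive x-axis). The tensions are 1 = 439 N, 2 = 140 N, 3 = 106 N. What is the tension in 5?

T_5 ≈ 444 N

Resolve: ΣF_x = 439 cos 244° + 140 cos 17° + 106 cos 308° + T_4 cos 162.7° + T_5 cos 52° = 0.
        ΣF_y = 439 sin 244° + 140 sin 17° + 106 sin 308° + T_4 sin 162.7° + T_5 sin 52° = 0.
The known terms sum to (6.698, -437.2) N, so -0.9548 T_4 + 0.6157 T_5 = -6.698 and 0.2974 T_4 + 0.7880 T_5 = 437.2.
Solving simultaneously: T_4 = 293.4 N, T_5 = 444.1 N.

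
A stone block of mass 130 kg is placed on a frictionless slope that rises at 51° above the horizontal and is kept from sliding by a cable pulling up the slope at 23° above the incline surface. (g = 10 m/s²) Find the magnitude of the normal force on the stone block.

N ≈ 389 N

Take axes along and perpendicular to the incline. Weight components: W sin 51° = 1010 N down-slope, W cos 51° = 818.1 N into the surface.
Along incline: T cos 23° = W sin 51° → T = 1098 N.
Perpendicular: N = W cos 51° − T sin 23° = 389.3 N.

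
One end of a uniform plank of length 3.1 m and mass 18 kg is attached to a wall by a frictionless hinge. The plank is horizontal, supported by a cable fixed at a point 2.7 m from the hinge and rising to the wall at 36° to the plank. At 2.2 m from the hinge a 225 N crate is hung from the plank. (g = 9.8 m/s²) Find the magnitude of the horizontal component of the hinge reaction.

Take torques about the hinge: T sin 36° · 2.7 = 18×9.8×1.55 + 225×2.2 = 768.42 N·m.
So T = 768.42 / (0.5878 × 2.7) = 484.19 N.
ΣF_x = 0: H_x = T cos 36° = 391.72 N.

H_x ≈ 392 N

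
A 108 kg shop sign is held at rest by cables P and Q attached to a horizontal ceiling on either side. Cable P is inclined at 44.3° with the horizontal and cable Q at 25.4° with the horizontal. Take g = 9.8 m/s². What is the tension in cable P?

T_P ≈ 1020 N

Weight W = 108 × 9.8 = 1058 N acts straight down.
Horizontal: T_P cos 44.3° = T_Q cos 25.4°  →  T_Q = 0.7923 T_P.
Vertical: T_P sin 44.3° + T_Q sin 25.4° = 1058.
Substituting the horizontal relation into the vertical equation gives 1.038 T_P = 1058, so T_P = 1019 N.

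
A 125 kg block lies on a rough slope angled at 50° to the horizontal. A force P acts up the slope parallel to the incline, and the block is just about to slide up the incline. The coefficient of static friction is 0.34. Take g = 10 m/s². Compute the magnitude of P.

On the verge of sliding up the incline, friction equals μN and acts down the slope.
Perpendicular: N + P sin 0° = W cos 50° = 803.5 N.
Along incline: P cos 0° = W sin 50° + μN  with W sin 50° = 957.6 N.
Solving the pair for P and N: P = 1231 N, N = 803.5 N (and f = μN = 273.2 N).

P ≈ 1230 N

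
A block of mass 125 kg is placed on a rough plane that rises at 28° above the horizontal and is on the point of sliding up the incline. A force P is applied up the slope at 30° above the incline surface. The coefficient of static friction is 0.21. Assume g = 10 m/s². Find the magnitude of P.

P ≈ 843 N

On the verge of sliding up the incline, friction equals μN and acts down the slope.
Perpendicular: N + P sin 30° = W cos 28° = 1104 N.
Along incline: P cos 30° = W sin 28° + μN  with W sin 28° = 586.8 N.
Solving the pair for P and N: P = 843 N, N = 682.2 N (and f = μN = 143.3 N).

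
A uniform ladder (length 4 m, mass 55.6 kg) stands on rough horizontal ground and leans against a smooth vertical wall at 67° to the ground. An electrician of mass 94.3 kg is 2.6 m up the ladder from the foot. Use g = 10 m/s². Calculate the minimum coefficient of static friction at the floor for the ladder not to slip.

ΣF_y = 0: N_floor = 55.6×10 + 94.3×10 = 1499 N.
Torques about the foot: N_wall · 4 sin 67° = 55.6×10×2 cos 67° + 94.3×10×2.6 cos 67° → N_wall = 378.19 N.
ΣF_x = 0: f_floor = N_wall = 378.19 N.
μ_min = f_floor / N_floor = 378.19 / 1499 = 0.2523.

μ_min ≈ 0.252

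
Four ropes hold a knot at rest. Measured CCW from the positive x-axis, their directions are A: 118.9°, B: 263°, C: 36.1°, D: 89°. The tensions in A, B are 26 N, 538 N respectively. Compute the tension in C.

T_C ≈ 86.8 N

Resolve: ΣF_x = 26 cos 118.9° + 538 cos 263° + T_C cos 36.1° + T_D cos 89° = 0.
        ΣF_y = 26 sin 118.9° + 538 sin 263° + T_C sin 36.1° + T_D sin 89° = 0.
The known terms sum to (-78.13, -511.2) N, so 0.8080 T_C + 0.0175 T_D = 78.13 and 0.5892 T_C + 0.9998 T_D = 511.2.
Solving simultaneously: T_C = 86.76 N, T_D = 460.2 N.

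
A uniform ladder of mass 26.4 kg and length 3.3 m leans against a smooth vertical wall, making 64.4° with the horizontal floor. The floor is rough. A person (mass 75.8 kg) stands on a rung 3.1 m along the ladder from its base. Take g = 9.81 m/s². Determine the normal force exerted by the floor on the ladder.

N_floor ≈ 1000 N

ΣF_y = 0: N_floor = 26.4×9.81 + 75.8×9.81 = 1002.6 N.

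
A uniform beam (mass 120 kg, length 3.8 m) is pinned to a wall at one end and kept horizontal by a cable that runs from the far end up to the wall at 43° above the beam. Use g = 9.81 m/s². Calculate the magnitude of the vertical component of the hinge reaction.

|H_y| ≈ 589 N

Take torques about the hinge: T sin 43° · 3.8 = 120×9.81×1.9 = 2236.7 N·m.
So T = 2236.7 / (0.6820 × 3.8) = 863.05 N.
ΣF_y = 0: H_y = (120×9.81) − T sin 43° = 1177.2 − 588.6 = 588.6 N.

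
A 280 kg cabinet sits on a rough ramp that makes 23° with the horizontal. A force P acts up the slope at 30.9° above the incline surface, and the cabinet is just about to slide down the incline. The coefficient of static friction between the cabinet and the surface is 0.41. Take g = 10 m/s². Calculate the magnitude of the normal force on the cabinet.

On the verge of sliding down the incline, friction equals μN and acts up the slope.
Perpendicular: N + P sin 30.9° = W cos 23° = 2577 N.
Along incline: P cos 30.9° + μN = W sin 23° with W sin 23° = 1094 N.
Solving the pair for P and N: P = 57.62 N, N = 2548 N (and f = μN = 1045 N).

N ≈ 2550 N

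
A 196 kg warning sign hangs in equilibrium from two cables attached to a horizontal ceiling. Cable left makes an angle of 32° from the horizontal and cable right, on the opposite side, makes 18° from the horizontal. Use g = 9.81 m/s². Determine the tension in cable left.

T_left ≈ 2390 N

Weight W = 196 × 9.81 = 1923 N acts straight down.
Horizontal: T_left cos 32° = T_right cos 18°  →  T_right = 0.8917 T_left.
Vertical: T_left sin 32° + T_right sin 18° = 1923.
Substituting the horizontal relation into the vertical equation gives 0.8055 T_left = 1923, so T_left = 2387 N.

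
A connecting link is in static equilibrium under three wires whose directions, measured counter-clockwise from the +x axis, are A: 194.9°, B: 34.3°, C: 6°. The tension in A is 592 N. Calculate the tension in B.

T_B ≈ 193 N

Resolve: ΣF_x = 592 cos 194.9° + T_B cos 34.3° + T_C cos 6° = 0.
        ΣF_y = 592 sin 194.9° + T_B sin 34.3° + T_C sin 6° = 0.
The known terms sum to (-572.1, -152.2) N, so 0.8261 T_B + 0.9945 T_C = 572.1 and 0.5635 T_B + 0.1045 T_C = 152.2.
Solving simultaneously: T_B = 193.2 N, T_C = 414.8 N.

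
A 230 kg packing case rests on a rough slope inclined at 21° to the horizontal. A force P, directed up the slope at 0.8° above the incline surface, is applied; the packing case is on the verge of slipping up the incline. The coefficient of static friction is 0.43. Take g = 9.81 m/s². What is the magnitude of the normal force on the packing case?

On the verge of sliding up the incline, friction equals μN and acts down the slope.
Perpendicular: N + P sin 0.8° = W cos 21° = 2106 N.
Along incline: P cos 0.8° = W sin 21° + μN  with W sin 21° = 808.6 N.
Solving the pair for P and N: P = 1704 N, N = 2083 N (and f = μN = 895.5 N).

N ≈ 2080 N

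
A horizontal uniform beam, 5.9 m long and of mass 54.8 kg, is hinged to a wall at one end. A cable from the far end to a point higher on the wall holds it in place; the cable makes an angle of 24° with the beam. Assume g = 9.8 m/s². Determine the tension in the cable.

T ≈ 660 N

Take torques about the hinge: T sin 24° · 5.9 = 54.8×9.8×2.95 = 1584.3 N·m.
So T = 1584.3 / (0.4067 × 5.9) = 660.18 N.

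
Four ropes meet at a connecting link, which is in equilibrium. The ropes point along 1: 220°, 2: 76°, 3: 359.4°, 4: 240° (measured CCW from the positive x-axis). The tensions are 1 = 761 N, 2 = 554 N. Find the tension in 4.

T_4 ≈ 50.1 N

Resolve: ΣF_x = 761 cos 220° + 554 cos 76° + T_3 cos 359.4° + T_4 cos 240° = 0.
        ΣF_y = 761 sin 220° + 554 sin 76° + T_3 sin 359.4° + T_4 sin 240° = 0.
The known terms sum to (-448.9, 48.38) N, so 0.9999 T_3 − 0.5000 T_4 = 448.9 and -0.0105 T_3 − 0.8660 T_4 = -48.38.
Solving simultaneously: T_3 = 474 N, T_4 = 50.14 N.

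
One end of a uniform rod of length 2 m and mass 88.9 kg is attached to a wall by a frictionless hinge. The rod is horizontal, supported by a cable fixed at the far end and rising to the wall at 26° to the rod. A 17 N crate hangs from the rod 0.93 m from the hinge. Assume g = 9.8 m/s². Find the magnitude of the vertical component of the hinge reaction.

|H_y| ≈ 445 N

Take torques about the hinge: T sin 26° · 2 = 88.9×9.8×1 + 17×0.93 = 887.03 N·m.
So T = 887.03 / (0.4384 × 2) = 1011.7 N.
ΣF_y = 0: H_y = (88.9×9.8 + 17) − T sin 26° = 888.22 − 443.52 = 444.71 N.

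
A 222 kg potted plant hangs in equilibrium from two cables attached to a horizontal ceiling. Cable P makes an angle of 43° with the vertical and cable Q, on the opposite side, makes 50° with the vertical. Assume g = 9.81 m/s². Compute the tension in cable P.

Angles from the horizontal: cable P is 90° − 43° = 47°, cable Q is 90° − 50° = 40°.
Weight W = 222 × 9.81 = 2178 N acts straight down.
Horizontal: T_P cos 47° = T_Q cos 40°  →  T_Q = 0.8903 T_P.
Vertical: T_P sin 47° + T_Q sin 40° = 2178.
Substituting the horizontal relation into the vertical equation gives 1.304 T_P = 2178, so T_P = 1671 N.

T_P ≈ 1670 N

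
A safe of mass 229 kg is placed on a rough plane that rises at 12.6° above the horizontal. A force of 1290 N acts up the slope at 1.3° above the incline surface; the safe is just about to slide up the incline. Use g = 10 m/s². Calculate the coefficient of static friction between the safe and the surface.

μ ≈ 0.358

On the verge of sliding up the incline, friction is at its maximum μN and acts down the slope.
Perpendicular to incline: N = W cos 12.6° − P sin 1.3° = 2235 − 29.27 = 2206 N.
Along incline: P cos 1.3° − μN = W sin 12.6° → μ = −(W sin 12.6° − P cos 1.3°) / N = 0.3582.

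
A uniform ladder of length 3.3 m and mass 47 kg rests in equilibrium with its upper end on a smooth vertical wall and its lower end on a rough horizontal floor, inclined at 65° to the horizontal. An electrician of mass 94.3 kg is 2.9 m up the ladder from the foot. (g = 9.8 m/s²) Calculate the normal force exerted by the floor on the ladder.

N_floor ≈ 1380 N

ΣF_y = 0: N_floor = 47×9.8 + 94.3×9.8 = 1384.7 N.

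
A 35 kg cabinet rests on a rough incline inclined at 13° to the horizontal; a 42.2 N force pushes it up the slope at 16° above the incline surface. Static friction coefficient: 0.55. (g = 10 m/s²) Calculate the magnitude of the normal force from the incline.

Axes along / perpendicular to the incline. W sin 13° = 78.73 N down-slope; W cos 13° = 341 N into the surface.
Perpendicular: N = W cos 13° − P sin 16° = 341 − 11.63 = 329.4 N.
Along incline: P cos 16° + f = W sin 13° (friction acts up-slope) → f = 78.73 − 40.57 = 38.17 N.
|f| = 38.17 N ≤ μN = 181.2 N, so the cabinet is indeed static.

N ≈ 329 N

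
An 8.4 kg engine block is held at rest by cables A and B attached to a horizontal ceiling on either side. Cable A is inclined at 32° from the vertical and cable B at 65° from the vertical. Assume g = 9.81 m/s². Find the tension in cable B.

T_B ≈ 44 N

Angles from the horizontal: cable A is 90° − 32° = 58°, cable B is 90° − 65° = 25°.
Weight W = 8.4 × 9.81 = 82.4 N acts straight down.
Horizontal: T_A cos 58° = T_B cos 25°  →  T_A = 1.71 T_B.
Vertical: T_A sin 58° + T_B sin 25° = 82.4.
Substituting the horizontal relation into the vertical equation gives 1.873 T_B = 82.4, so T_B = 44 N.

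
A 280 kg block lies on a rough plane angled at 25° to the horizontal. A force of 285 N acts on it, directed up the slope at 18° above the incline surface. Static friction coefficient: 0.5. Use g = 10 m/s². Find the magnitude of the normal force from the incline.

Axes along / perpendicular to the incline. W sin 25° = 1183 N down-slope; W cos 25° = 2538 N into the surface.
Perpendicular: N = W cos 25° − P sin 18° = 2538 − 88.07 = 2450 N.
Along incline: P cos 18° + f = W sin 25° (friction acts up-slope) → f = 1183 − 271.1 = 912.3 N.
|f| = 912.3 N ≤ μN = 1225 N, so the block is indeed static.

N ≈ 2450 N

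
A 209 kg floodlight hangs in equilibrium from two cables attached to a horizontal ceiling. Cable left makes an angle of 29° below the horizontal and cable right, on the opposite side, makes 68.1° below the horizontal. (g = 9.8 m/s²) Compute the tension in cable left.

T_left ≈ 770 N

Weight W = 209 × 9.8 = 2048 N acts straight down.
Horizontal: T_left cos 29° = T_right cos 68.1°  →  T_right = 2.345 T_left.
Vertical: T_left sin 29° + T_right sin 68.1° = 2048.
Substituting the horizontal relation into the vertical equation gives 2.66 T_left = 2048, so T_left = 769.9 N.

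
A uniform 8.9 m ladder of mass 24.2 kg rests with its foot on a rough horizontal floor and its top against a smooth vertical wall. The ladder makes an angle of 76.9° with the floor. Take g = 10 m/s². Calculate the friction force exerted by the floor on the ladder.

Torques about the foot: N_wall · 8.9 sin 76.9° = 24.2×10×4.45 cos 76.9° → N_wall = 28.158 N.
ΣF_x = 0: f_floor = N_wall = 28.158 N.

f ≈ 28.2 N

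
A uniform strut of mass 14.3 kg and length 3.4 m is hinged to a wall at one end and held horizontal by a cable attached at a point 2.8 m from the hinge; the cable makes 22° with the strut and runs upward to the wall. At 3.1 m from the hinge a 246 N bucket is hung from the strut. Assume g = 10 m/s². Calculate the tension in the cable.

Take torques about the hinge: T sin 22° · 2.8 = 14.3×10×1.7 + 246×3.1 = 1005.7 N·m.
So T = 1005.7 / (0.3746 × 2.8) = 958.82 N.

T ≈ 959 N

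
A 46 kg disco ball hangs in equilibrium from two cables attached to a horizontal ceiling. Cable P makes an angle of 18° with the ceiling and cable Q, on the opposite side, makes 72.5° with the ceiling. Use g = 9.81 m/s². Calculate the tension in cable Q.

T_Q ≈ 429 N

Weight W = 46 × 9.81 = 451.3 N acts straight down.
Horizontal: T_P cos 18° = T_Q cos 72.5°  →  T_P = 0.3162 T_Q.
Vertical: T_P sin 18° + T_Q sin 72.5° = 451.3.
Substituting the horizontal relation into the vertical equation gives 1.051 T_Q = 451.3, so T_Q = 429.2 N.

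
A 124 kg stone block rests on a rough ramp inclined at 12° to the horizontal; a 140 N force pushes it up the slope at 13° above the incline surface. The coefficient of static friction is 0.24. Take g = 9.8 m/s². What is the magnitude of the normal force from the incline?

N ≈ 1160 N

Axes along / perpendicular to the incline. W sin 12° = 252.7 N down-slope; W cos 12° = 1189 N into the surface.
Perpendicular: N = W cos 12° − P sin 13° = 1189 − 31.49 = 1157 N.
Along incline: P cos 13° + f = W sin 12° (friction acts up-slope) → f = 252.7 − 136.4 = 116.2 N.
|f| = 116.2 N ≤ μN = 277.7 N, so the stone block is indeed static.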